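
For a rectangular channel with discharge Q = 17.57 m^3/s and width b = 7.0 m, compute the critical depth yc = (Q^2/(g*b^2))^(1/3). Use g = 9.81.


Using yc = (Q^2 / (g * b^2))^(1/3):
Q^2 = 17.57^2 = 308.7.
g * b^2 = 9.81 * 7.0^2 = 9.81 * 49.0 = 480.69.
Q^2 / (g*b^2) = 308.7 / 480.69 = 0.6422.
yc = 0.6422^(1/3) = 0.8628 m.

0.8628


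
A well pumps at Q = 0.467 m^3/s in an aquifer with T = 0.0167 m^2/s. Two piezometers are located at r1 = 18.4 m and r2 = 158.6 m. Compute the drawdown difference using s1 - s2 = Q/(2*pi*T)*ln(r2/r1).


Thiem equation: s1 - s2 = Q/(2*pi*T) * ln(r2/r1).
ln(r2/r1) = ln(158.6/18.4) = 2.154.
Q/(2*pi*T) = 0.467 / (2*pi*0.0167) = 0.467 / 0.1049 = 4.4506.
s1 - s2 = 4.4506 * 2.154 = 9.5868 m.

9.5868


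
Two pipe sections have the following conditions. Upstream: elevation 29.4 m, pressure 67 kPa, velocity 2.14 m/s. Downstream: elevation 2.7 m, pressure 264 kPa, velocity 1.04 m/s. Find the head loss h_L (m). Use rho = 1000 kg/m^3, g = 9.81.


Total head at each section: H = z + p/(rho*g) + V^2/(2g).
H1 = 29.4 + 67*1000/(1000*9.81) + 2.14^2/(2*9.81)
   = 29.4 + 6.83 + 0.2334
   = 36.463 m.
H2 = 2.7 + 264*1000/(1000*9.81) + 1.04^2/(2*9.81)
   = 2.7 + 26.911 + 0.0551
   = 29.666 m.
h_L = H1 - H2 = 36.463 - 29.666 = 6.797 m.

6.797


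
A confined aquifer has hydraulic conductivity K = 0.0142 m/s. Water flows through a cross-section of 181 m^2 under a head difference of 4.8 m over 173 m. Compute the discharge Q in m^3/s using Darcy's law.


Darcy's law: Q = K * A * i, where i = dh/L.
Hydraulic gradient i = 4.8 / 173 = 0.027746.
Q = 0.0142 * 181 * 0.027746
  = 0.0713 m^3/s.

0.0713


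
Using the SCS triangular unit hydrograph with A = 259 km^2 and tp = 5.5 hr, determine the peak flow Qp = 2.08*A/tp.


SCS formula: Qp = 2.08 * A / tp.
Qp = 2.08 * 259 / 5.5
   = 538.72 / 5.5
   = 97.95 m^3/s per cm.

97.95


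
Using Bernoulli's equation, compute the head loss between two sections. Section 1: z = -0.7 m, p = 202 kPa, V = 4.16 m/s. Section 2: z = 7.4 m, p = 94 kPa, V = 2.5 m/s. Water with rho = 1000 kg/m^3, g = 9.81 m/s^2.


Total head at each section: H = z + p/(rho*g) + V^2/(2g).
H1 = -0.7 + 202*1000/(1000*9.81) + 4.16^2/(2*9.81)
   = -0.7 + 20.591 + 0.882
   = 20.773 m.
H2 = 7.4 + 94*1000/(1000*9.81) + 2.5^2/(2*9.81)
   = 7.4 + 9.582 + 0.3186
   = 17.301 m.
h_L = H1 - H2 = 20.773 - 17.301 = 3.473 m.

3.473


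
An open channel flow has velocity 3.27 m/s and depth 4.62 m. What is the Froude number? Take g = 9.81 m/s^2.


The Froude number is defined as Fr = V / sqrt(g*y).
g*y = 9.81 * 4.62 = 45.3222.
sqrt(g*y) = sqrt(45.3222) = 6.7322.
Fr = 3.27 / 6.7322 = 0.4857.

0.4857


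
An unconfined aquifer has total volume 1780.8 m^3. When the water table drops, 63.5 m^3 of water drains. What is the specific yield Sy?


Specific yield Sy = Volume drained / Total volume.
Sy = 63.5 / 1780.8
   = 0.0357.

0.0357


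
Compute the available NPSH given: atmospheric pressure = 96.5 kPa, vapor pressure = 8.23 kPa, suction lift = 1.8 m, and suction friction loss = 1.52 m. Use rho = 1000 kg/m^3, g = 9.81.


NPSHa = p_atm/(rho*g) - z_s - hf_s - p_vap/(rho*g).
p_atm/(rho*g) = 96.5*1000 / (1000*9.81) = 9.837 m.
p_vap/(rho*g) = 8.23*1000 / (1000*9.81) = 0.839 m.
NPSHa = 9.837 - 1.8 - 1.52 - 0.839
      = 5.68 m.

5.68


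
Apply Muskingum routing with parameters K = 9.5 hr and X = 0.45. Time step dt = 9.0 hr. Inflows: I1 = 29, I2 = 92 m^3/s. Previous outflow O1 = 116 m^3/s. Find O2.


Muskingum coefficients:
denom = 2*K*(1-X) + dt = 2*9.5*(1-0.45) + 9.0 = 19.45.
C0 = (dt - 2*K*X)/denom = (9.0 - 2*9.5*0.45)/19.45 = 0.0231.
C1 = (dt + 2*K*X)/denom = (9.0 + 2*9.5*0.45)/19.45 = 0.9023.
C2 = (2*K*(1-X) - dt)/denom = 0.0746.
O2 = C0*I2 + C1*I1 + C2*O1
   = 0.0231*92 + 0.9023*29 + 0.0746*116
   = 36.94 m^3/s.

36.94


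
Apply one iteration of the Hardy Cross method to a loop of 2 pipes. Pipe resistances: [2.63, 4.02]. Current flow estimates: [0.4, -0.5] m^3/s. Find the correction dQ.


Numerator terms (r*Q*|Q|): 2.63*0.4*|0.4| = 0.4208; 4.02*-0.5*|-0.5| = -1.005.
Sum of numerator = -0.5842.
Denominator terms (r*|Q|): 2.63*|0.4| = 1.052; 4.02*|-0.5| = 2.01.
2 * sum of denominator = 2 * 3.062 = 6.124.
dQ = --0.5842 / 6.124 = 0.0954 m^3/s.

0.0954


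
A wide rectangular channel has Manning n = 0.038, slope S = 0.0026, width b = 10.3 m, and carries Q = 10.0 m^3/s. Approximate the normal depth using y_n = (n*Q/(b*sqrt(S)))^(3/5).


We use the wide-channel approximation y_n = (n*Q/(b*sqrt(S)))^(3/5).
sqrt(S) = sqrt(0.0026) = 0.05099.
Numerator: n*Q = 0.038 * 10.0 = 0.38.
Denominator: b*sqrt(S) = 10.3 * 0.05099 = 0.525197.
arg = 0.7235.
y_n = 0.7235^(3/5) = 0.8235 m.

0.8235


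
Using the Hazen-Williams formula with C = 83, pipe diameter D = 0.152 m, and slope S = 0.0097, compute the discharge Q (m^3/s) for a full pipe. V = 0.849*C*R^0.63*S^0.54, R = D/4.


For a full circular pipe, R = D/4 = 0.152/4 = 0.038 m.
V = 0.849 * 83 * 0.038^0.63 * 0.0097^0.54
  = 0.849 * 83 * 0.127428 * 0.081819
  = 0.7347 m/s.
Pipe area A = pi*D^2/4 = pi*0.152^2/4 = 0.0181 m^2.
Q = A * V = 0.0181 * 0.7347 = 0.0133 m^3/s.

0.0133


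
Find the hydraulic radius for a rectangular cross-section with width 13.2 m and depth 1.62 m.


For a rectangular section:
Flow area A = b * y = 13.2 * 1.62 = 21.38 m^2.
Wetted perimeter P = b + 2y = 13.2 + 2*1.62 = 16.44 m.
Hydraulic radius R = A/P = 21.38 / 16.44 = 1.3007 m.

1.3007


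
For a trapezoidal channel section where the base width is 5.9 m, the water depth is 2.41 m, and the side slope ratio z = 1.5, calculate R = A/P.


For a trapezoidal section with side slope z:
A = (b + z*y)*y = (5.9 + 1.5*2.41)*2.41 = 22.931 m^2.
P = b + 2*y*sqrt(1 + z^2) = 5.9 + 2*2.41*sqrt(1 + 1.5^2) = 14.589 m.
R = A/P = 22.931 / 14.589 = 1.5718 m.

1.5718


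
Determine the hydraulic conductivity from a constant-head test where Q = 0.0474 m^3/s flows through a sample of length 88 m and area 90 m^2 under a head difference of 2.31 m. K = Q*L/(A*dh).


From K = Q*L / (A*dh):
Numerator: Q*L = 0.0474 * 88 = 4.1712.
Denominator: A*dh = 90 * 2.31 = 207.9.
K = 4.1712 / 207.9 = 0.020063 m/s.

0.020063


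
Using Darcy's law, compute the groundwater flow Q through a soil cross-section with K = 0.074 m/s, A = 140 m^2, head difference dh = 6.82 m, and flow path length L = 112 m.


Darcy's law: Q = K * A * i, where i = dh/L.
Hydraulic gradient i = 6.82 / 112 = 0.060893.
Q = 0.074 * 140 * 0.060893
  = 0.6309 m^3/s.

0.6309


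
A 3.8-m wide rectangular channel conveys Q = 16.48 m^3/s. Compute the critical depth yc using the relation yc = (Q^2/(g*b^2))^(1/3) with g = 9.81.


Using yc = (Q^2 / (g * b^2))^(1/3):
Q^2 = 16.48^2 = 271.59.
g * b^2 = 9.81 * 3.8^2 = 9.81 * 14.44 = 141.66.
Q^2 / (g*b^2) = 271.59 / 141.66 = 1.9172.
yc = 1.9172^(1/3) = 1.2423 m.

1.2423


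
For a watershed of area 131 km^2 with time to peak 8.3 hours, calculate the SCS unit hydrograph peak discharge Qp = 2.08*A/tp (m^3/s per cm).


SCS formula: Qp = 2.08 * A / tp.
Qp = 2.08 * 131 / 8.3
   = 272.48 / 8.3
   = 32.83 m^3/s per cm.

32.83


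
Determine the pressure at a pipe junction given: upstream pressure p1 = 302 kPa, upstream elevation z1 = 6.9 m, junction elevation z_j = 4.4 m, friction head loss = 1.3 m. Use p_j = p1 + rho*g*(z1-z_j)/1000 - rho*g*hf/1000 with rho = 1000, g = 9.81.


Junction pressure: p_j = p1 + rho*g*(z1 - z_j)/1000 - rho*g*hf/1000.
Elevation term = 1000*9.81*(6.9 - 4.4)/1000 = 24.525 kPa.
Friction term = 1000*9.81*1.3/1000 = 12.753 kPa.
p_j = 302 + 24.525 - 12.753 = 313.77 kPa.

313.77


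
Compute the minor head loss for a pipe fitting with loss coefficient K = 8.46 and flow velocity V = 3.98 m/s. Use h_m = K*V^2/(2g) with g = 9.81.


Minor loss formula: h_m = K * V^2/(2g).
V^2 = 3.98^2 = 15.8404.
V^2/(2g) = 15.8404 / 19.62 = 0.8074 m.
h_m = 8.46 * 0.8074 = 6.8303 m.

6.8303


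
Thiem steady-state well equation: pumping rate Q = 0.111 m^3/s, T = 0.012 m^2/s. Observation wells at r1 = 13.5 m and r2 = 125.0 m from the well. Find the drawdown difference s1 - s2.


Thiem equation: s1 - s2 = Q/(2*pi*T) * ln(r2/r1).
ln(r2/r1) = ln(125.0/13.5) = 2.2256.
Q/(2*pi*T) = 0.111 / (2*pi*0.012) = 0.111 / 0.0754 = 1.4722.
s1 - s2 = 1.4722 * 2.2256 = 3.2765 m.

3.2765


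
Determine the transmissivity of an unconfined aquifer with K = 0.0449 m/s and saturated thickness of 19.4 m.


Transmissivity is defined as T = K * h.
T = 0.0449 * 19.4
  = 0.8711 m^2/s.

0.8711


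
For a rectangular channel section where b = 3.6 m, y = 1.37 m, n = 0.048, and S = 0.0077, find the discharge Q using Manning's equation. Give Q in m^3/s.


For a rectangular channel, the cross-sectional area A = b * y = 3.6 * 1.37 = 4.93 m^2.
The wetted perimeter P = b + 2y = 3.6 + 2*1.37 = 6.34 m.
Hydraulic radius R = A/P = 4.93/6.34 = 0.7779 m.
Velocity V = (1/n)*R^(2/3)*S^(1/2) = (1/0.048)*0.7779^(2/3)*0.0077^(1/2) = 1.5463 m/s.
Discharge Q = A * V = 4.93 * 1.5463 = 7.626 m^3/s.

7.626


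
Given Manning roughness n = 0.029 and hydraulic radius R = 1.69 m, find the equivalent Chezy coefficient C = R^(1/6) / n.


The Chezy coefficient relates to Manning's n through C = R^(1/6) / n.
R^(1/6) = 1.69^(1/6) = 1.091393.
C = 1.091393 / 0.029 = 37.63 m^(1/2)/s.

37.63


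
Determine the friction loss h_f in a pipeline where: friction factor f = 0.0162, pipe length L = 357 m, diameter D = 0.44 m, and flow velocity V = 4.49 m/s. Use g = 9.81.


Darcy-Weisbach equation: h_f = f * (L/D) * V^2/(2g).
f * L/D = 0.0162 * 357/0.44 = 13.1441.
V^2/(2g) = 4.49^2 / (2*9.81) = 20.1601 / 19.62 = 1.0275 m.
h_f = 13.1441 * 1.0275 = 13.506 m.

13.506


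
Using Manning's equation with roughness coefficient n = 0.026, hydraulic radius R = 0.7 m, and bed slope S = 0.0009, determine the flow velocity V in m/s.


Manning's equation gives V = (1/n) * R^(2/3) * S^(1/2).
First, compute R^(2/3) = 0.7^(2/3) = 0.7884.
Next, S^(1/2) = 0.0009^(1/2) = 0.03.
Then 1/n = 1/0.026 = 38.46.
V = 38.46 * 0.7884 * 0.03 = 0.9097 m/s.

0.9097


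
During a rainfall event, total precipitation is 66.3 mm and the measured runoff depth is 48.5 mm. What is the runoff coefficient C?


The runoff coefficient C = runoff depth / rainfall depth.
C = 48.5 / 66.3
  = 0.7315.

0.7315


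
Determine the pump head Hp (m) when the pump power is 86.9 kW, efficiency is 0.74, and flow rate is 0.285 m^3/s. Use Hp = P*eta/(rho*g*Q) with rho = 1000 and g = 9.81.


Pump head formula: Hp = P * eta / (rho * g * Q).
Numerator: P * eta = 86.9 * 1000 * 0.74 = 64306.0 W.
Denominator: rho * g * Q = 1000 * 9.81 * 0.285 = 2795.85.
Hp = 64306.0 / 2795.85 = 23.0 m.

23.0


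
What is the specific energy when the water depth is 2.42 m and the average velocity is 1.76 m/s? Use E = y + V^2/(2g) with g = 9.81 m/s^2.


Specific energy E = y + V^2/(2g).
Velocity head = V^2/(2g) = 1.76^2 / (2*9.81) = 3.0976 / 19.62 = 0.1579 m.
E = 2.42 + 0.1579 = 2.5779 m.

2.5779


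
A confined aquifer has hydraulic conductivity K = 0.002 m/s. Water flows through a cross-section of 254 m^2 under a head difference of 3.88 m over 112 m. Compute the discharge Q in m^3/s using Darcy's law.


Darcy's law: Q = K * A * i, where i = dh/L.
Hydraulic gradient i = 3.88 / 112 = 0.034643.
Q = 0.002 * 254 * 0.034643
  = 0.0176 m^3/s.

0.0176


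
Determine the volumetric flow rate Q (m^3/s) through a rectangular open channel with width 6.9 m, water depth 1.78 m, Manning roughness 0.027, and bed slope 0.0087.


For a rectangular channel, the cross-sectional area A = b * y = 6.9 * 1.78 = 12.28 m^2.
The wetted perimeter P = b + 2y = 6.9 + 2*1.78 = 10.46 m.
Hydraulic radius R = A/P = 12.28/10.46 = 1.1742 m.
Velocity V = (1/n)*R^(2/3)*S^(1/2) = (1/0.027)*1.1742^(2/3)*0.0087^(1/2) = 3.8449 m/s.
Discharge Q = A * V = 12.28 * 3.8449 = 47.223 m^3/s.

47.223


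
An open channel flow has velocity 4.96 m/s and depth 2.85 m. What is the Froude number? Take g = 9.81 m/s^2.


The Froude number is defined as Fr = V / sqrt(g*y).
g*y = 9.81 * 2.85 = 27.9585.
sqrt(g*y) = sqrt(27.9585) = 5.2876.
Fr = 4.96 / 5.2876 = 0.938.

0.938


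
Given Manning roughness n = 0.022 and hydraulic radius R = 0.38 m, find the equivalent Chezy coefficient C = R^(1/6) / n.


The Chezy coefficient relates to Manning's n through C = R^(1/6) / n.
R^(1/6) = 0.38^(1/6) = 0.851067.
C = 0.851067 / 0.022 = 38.68 m^(1/2)/s.

38.68


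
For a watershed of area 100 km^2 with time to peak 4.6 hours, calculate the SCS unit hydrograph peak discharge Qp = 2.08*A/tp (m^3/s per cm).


SCS formula: Qp = 2.08 * A / tp.
Qp = 2.08 * 100 / 4.6
   = 208.0 / 4.6
   = 45.22 m^3/s per cm.

45.22


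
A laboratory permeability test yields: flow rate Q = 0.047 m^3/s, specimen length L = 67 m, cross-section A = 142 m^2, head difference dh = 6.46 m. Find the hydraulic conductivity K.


From K = Q*L / (A*dh):
Numerator: Q*L = 0.047 * 67 = 3.149.
Denominator: A*dh = 142 * 6.46 = 917.32.
K = 3.149 / 917.32 = 0.003433 m/s.

0.003433


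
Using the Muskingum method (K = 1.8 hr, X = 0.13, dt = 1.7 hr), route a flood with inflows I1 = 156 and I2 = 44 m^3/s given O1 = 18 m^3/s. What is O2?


Muskingum coefficients:
denom = 2*K*(1-X) + dt = 2*1.8*(1-0.13) + 1.7 = 4.832.
C0 = (dt - 2*K*X)/denom = (1.7 - 2*1.8*0.13)/4.832 = 0.255.
C1 = (dt + 2*K*X)/denom = (1.7 + 2*1.8*0.13)/4.832 = 0.4487.
C2 = (2*K*(1-X) - dt)/denom = 0.2964.
O2 = C0*I2 + C1*I1 + C2*O1
   = 0.255*44 + 0.4487*156 + 0.2964*18
   = 86.55 m^3/s.

86.55


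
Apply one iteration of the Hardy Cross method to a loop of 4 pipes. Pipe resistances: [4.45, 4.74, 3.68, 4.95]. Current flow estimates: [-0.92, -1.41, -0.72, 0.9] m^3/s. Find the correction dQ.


Numerator terms (r*Q*|Q|): 4.45*-0.92*|-0.92| = -3.7665; 4.74*-1.41*|-1.41| = -9.4236; 3.68*-0.72*|-0.72| = -1.9077; 4.95*0.9*|0.9| = 4.0095.
Sum of numerator = -11.0883.
Denominator terms (r*|Q|): 4.45*|-0.92| = 4.094; 4.74*|-1.41| = 6.6834; 3.68*|-0.72| = 2.6496; 4.95*|0.9| = 4.455.
2 * sum of denominator = 2 * 17.882 = 35.764.
dQ = --11.0883 / 35.764 = 0.31 m^3/s.

0.31


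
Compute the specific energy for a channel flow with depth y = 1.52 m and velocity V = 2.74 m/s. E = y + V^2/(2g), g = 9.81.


Specific energy E = y + V^2/(2g).
Velocity head = V^2/(2g) = 2.74^2 / (2*9.81) = 7.5076 / 19.62 = 0.3827 m.
E = 1.52 + 0.3827 = 1.9027 m.

1.9027


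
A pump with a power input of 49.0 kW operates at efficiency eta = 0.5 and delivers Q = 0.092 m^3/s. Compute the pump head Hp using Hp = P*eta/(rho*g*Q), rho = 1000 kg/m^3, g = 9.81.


Pump head formula: Hp = P * eta / (rho * g * Q).
Numerator: P * eta = 49.0 * 1000 * 0.5 = 24500.0 W.
Denominator: rho * g * Q = 1000 * 9.81 * 0.092 = 902.52.
Hp = 24500.0 / 902.52 = 27.15 m.

27.15


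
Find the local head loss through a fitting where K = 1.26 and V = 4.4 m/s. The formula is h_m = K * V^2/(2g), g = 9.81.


Minor loss formula: h_m = K * V^2/(2g).
V^2 = 4.4^2 = 19.36.
V^2/(2g) = 19.36 / 19.62 = 0.9867 m.
h_m = 1.26 * 0.9867 = 1.2433 m.

1.2433


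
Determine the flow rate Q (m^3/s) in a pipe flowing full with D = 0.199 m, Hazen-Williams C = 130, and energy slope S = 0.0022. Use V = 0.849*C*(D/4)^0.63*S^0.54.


For a full circular pipe, R = D/4 = 0.199/4 = 0.0498 m.
V = 0.849 * 130 * 0.0498^0.63 * 0.0022^0.54
  = 0.849 * 130 * 0.151001 * 0.03672
  = 0.612 m/s.
Pipe area A = pi*D^2/4 = pi*0.199^2/4 = 0.0311 m^2.
Q = A * V = 0.0311 * 0.612 = 0.019 m^3/s.

0.019


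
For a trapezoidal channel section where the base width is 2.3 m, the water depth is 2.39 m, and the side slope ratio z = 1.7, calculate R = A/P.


For a trapezoidal section with side slope z:
A = (b + z*y)*y = (2.3 + 1.7*2.39)*2.39 = 15.208 m^2.
P = b + 2*y*sqrt(1 + z^2) = 2.3 + 2*2.39*sqrt(1 + 1.7^2) = 11.728 m.
R = A/P = 15.208 / 11.728 = 1.2967 m.

1.2967


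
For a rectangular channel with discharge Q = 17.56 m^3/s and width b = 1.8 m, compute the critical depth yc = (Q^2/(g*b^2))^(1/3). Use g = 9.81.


Using yc = (Q^2 / (g * b^2))^(1/3):
Q^2 = 17.56^2 = 308.35.
g * b^2 = 9.81 * 1.8^2 = 9.81 * 3.24 = 31.78.
Q^2 / (g*b^2) = 308.35 / 31.78 = 9.7026.
yc = 9.7026^(1/3) = 2.1328 m.

2.1328


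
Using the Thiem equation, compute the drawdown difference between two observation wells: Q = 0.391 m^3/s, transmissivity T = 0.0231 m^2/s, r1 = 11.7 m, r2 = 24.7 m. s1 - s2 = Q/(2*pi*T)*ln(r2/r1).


Thiem equation: s1 - s2 = Q/(2*pi*T) * ln(r2/r1).
ln(r2/r1) = ln(24.7/11.7) = 0.7472.
Q/(2*pi*T) = 0.391 / (2*pi*0.0231) = 0.391 / 0.1451 = 2.6939.
s1 - s2 = 2.6939 * 0.7472 = 2.0129 m.

2.0129


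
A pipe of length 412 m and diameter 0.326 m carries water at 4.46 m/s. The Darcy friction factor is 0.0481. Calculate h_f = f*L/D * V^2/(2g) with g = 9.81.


Darcy-Weisbach equation: h_f = f * (L/D) * V^2/(2g).
f * L/D = 0.0481 * 412/0.326 = 60.789.
V^2/(2g) = 4.46^2 / (2*9.81) = 19.8916 / 19.62 = 1.0138 m.
h_f = 60.789 * 1.0138 = 61.63 m.

61.63


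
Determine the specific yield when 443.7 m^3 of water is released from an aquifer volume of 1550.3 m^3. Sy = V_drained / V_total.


Specific yield Sy = Volume drained / Total volume.
Sy = 443.7 / 1550.3
   = 0.2862.

0.2862


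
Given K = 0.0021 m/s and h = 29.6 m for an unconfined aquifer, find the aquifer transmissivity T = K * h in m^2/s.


Transmissivity is defined as T = K * h.
T = 0.0021 * 29.6
  = 0.0622 m^2/s.

0.0622


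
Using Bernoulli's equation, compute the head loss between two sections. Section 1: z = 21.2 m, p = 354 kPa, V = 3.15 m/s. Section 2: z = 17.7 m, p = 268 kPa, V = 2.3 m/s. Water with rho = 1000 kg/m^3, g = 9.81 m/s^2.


Total head at each section: H = z + p/(rho*g) + V^2/(2g).
H1 = 21.2 + 354*1000/(1000*9.81) + 3.15^2/(2*9.81)
   = 21.2 + 36.086 + 0.5057
   = 57.791 m.
H2 = 17.7 + 268*1000/(1000*9.81) + 2.3^2/(2*9.81)
   = 17.7 + 27.319 + 0.2696
   = 45.289 m.
h_L = H1 - H2 = 57.791 - 45.289 = 12.503 m.

12.503


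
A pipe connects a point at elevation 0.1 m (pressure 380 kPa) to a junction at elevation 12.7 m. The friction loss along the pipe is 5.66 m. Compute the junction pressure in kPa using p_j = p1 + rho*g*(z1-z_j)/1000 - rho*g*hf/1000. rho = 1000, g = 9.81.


Junction pressure: p_j = p1 + rho*g*(z1 - z_j)/1000 - rho*g*hf/1000.
Elevation term = 1000*9.81*(0.1 - 12.7)/1000 = -123.606 kPa.
Friction term = 1000*9.81*5.66/1000 = 55.525 kPa.
p_j = 380 + -123.606 - 55.525 = 200.87 kPa.

200.87


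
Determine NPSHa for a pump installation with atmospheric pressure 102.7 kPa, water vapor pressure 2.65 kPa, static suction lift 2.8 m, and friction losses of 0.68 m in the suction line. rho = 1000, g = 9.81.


NPSHa = p_atm/(rho*g) - z_s - hf_s - p_vap/(rho*g).
p_atm/(rho*g) = 102.7*1000 / (1000*9.81) = 10.469 m.
p_vap/(rho*g) = 2.65*1000 / (1000*9.81) = 0.27 m.
NPSHa = 10.469 - 2.8 - 0.68 - 0.27
      = 6.72 m.

6.72


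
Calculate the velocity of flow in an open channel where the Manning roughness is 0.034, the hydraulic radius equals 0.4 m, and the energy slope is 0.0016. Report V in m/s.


Manning's equation gives V = (1/n) * R^(2/3) * S^(1/2).
First, compute R^(2/3) = 0.4^(2/3) = 0.5429.
Next, S^(1/2) = 0.0016^(1/2) = 0.04.
Then 1/n = 1/0.034 = 29.41.
V = 29.41 * 0.5429 * 0.04 = 0.6387 m/s.

0.6387


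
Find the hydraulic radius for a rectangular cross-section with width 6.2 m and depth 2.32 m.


For a rectangular section:
Flow area A = b * y = 6.2 * 2.32 = 14.38 m^2.
Wetted perimeter P = b + 2y = 6.2 + 2*2.32 = 10.84 m.
Hydraulic radius R = A/P = 14.38 / 10.84 = 1.3269 m.

1.3269


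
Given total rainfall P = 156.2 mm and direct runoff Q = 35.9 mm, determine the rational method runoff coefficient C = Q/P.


The runoff coefficient C = runoff depth / rainfall depth.
C = 35.9 / 156.2
  = 0.2298.

0.2298


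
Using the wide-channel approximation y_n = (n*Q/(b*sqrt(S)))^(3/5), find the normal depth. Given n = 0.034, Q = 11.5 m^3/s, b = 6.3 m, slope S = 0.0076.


We use the wide-channel approximation y_n = (n*Q/(b*sqrt(S)))^(3/5).
sqrt(S) = sqrt(0.0076) = 0.087178.
Numerator: n*Q = 0.034 * 11.5 = 0.391.
Denominator: b*sqrt(S) = 6.3 * 0.087178 = 0.549221.
arg = 0.7119.
y_n = 0.7119^(3/5) = 0.8156 m.

0.8156


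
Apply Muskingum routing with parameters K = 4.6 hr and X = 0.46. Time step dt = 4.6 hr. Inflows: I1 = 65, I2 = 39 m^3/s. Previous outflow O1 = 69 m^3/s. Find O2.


Muskingum coefficients:
denom = 2*K*(1-X) + dt = 2*4.6*(1-0.46) + 4.6 = 9.568.
C0 = (dt - 2*K*X)/denom = (4.6 - 2*4.6*0.46)/9.568 = 0.0385.
C1 = (dt + 2*K*X)/denom = (4.6 + 2*4.6*0.46)/9.568 = 0.9231.
C2 = (2*K*(1-X) - dt)/denom = 0.0385.
O2 = C0*I2 + C1*I1 + C2*O1
   = 0.0385*39 + 0.9231*65 + 0.0385*69
   = 64.15 m^3/s.

64.15


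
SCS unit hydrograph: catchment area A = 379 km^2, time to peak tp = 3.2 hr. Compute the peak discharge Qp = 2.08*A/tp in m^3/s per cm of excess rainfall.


SCS formula: Qp = 2.08 * A / tp.
Qp = 2.08 * 379 / 3.2
   = 788.32 / 3.2
   = 246.35 m^3/s per cm.

246.35


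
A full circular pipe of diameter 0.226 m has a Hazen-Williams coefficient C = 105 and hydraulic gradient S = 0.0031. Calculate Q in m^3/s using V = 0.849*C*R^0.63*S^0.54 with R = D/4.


For a full circular pipe, R = D/4 = 0.226/4 = 0.0565 m.
V = 0.849 * 105 * 0.0565^0.63 * 0.0031^0.54
  = 0.849 * 105 * 0.163603 * 0.044191
  = 0.6445 m/s.
Pipe area A = pi*D^2/4 = pi*0.226^2/4 = 0.0401 m^2.
Q = A * V = 0.0401 * 0.6445 = 0.0259 m^3/s.

0.0259


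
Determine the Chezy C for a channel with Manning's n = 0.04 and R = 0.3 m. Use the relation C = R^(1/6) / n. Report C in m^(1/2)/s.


The Chezy coefficient relates to Manning's n through C = R^(1/6) / n.
R^(1/6) = 0.3^(1/6) = 0.818189.
C = 0.818189 / 0.04 = 20.45 m^(1/2)/s.

20.45


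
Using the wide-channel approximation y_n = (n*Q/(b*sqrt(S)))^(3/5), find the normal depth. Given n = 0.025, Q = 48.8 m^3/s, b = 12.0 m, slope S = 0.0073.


We use the wide-channel approximation y_n = (n*Q/(b*sqrt(S)))^(3/5).
sqrt(S) = sqrt(0.0073) = 0.08544.
Numerator: n*Q = 0.025 * 48.8 = 1.22.
Denominator: b*sqrt(S) = 12.0 * 0.08544 = 1.02528.
arg = 1.1899.
y_n = 1.1899^(3/5) = 1.11 m.

1.11


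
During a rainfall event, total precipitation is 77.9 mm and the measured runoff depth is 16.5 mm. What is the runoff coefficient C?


The runoff coefficient C = runoff depth / rainfall depth.
C = 16.5 / 77.9
  = 0.2118.

0.2118


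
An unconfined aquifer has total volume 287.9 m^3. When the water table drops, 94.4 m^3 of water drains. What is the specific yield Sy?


Specific yield Sy = Volume drained / Total volume.
Sy = 94.4 / 287.9
   = 0.3279.

0.3279


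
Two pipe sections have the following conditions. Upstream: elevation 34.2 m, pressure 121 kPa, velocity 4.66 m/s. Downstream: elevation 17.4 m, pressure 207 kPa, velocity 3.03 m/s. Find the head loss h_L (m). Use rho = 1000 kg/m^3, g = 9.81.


Total head at each section: H = z + p/(rho*g) + V^2/(2g).
H1 = 34.2 + 121*1000/(1000*9.81) + 4.66^2/(2*9.81)
   = 34.2 + 12.334 + 1.1068
   = 47.641 m.
H2 = 17.4 + 207*1000/(1000*9.81) + 3.03^2/(2*9.81)
   = 17.4 + 21.101 + 0.4679
   = 38.969 m.
h_L = H1 - H2 = 47.641 - 38.969 = 8.672 m.

8.672


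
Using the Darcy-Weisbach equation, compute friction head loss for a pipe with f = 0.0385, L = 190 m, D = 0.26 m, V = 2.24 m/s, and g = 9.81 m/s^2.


Darcy-Weisbach equation: h_f = f * (L/D) * V^2/(2g).
f * L/D = 0.0385 * 190/0.26 = 28.1346.
V^2/(2g) = 2.24^2 / (2*9.81) = 5.0176 / 19.62 = 0.2557 m.
h_f = 28.1346 * 0.2557 = 7.195 m.

7.195


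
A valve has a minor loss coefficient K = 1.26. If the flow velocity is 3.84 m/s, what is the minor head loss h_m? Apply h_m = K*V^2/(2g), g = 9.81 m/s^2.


Minor loss formula: h_m = K * V^2/(2g).
V^2 = 3.84^2 = 14.7456.
V^2/(2g) = 14.7456 / 19.62 = 0.7516 m.
h_m = 1.26 * 0.7516 = 0.947 m.

0.947


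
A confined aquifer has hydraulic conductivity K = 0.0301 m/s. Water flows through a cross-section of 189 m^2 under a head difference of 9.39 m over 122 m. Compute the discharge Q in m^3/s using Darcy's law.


Darcy's law: Q = K * A * i, where i = dh/L.
Hydraulic gradient i = 9.39 / 122 = 0.076967.
Q = 0.0301 * 189 * 0.076967
  = 0.4379 m^3/s.

0.4379


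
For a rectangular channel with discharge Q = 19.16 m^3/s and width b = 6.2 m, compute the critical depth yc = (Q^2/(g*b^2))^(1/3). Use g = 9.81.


Using yc = (Q^2 / (g * b^2))^(1/3):
Q^2 = 19.16^2 = 367.11.
g * b^2 = 9.81 * 6.2^2 = 9.81 * 38.44 = 377.1.
Q^2 / (g*b^2) = 367.11 / 377.1 = 0.9735.
yc = 0.9735^(1/3) = 0.9911 m.

0.9911


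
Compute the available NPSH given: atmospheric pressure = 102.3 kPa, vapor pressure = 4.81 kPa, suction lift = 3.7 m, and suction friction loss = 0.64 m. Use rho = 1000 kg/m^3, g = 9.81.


NPSHa = p_atm/(rho*g) - z_s - hf_s - p_vap/(rho*g).
p_atm/(rho*g) = 102.3*1000 / (1000*9.81) = 10.428 m.
p_vap/(rho*g) = 4.81*1000 / (1000*9.81) = 0.49 m.
NPSHa = 10.428 - 3.7 - 0.64 - 0.49
      = 5.6 m.

5.6


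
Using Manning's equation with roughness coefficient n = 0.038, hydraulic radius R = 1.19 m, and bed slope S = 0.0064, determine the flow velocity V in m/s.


Manning's equation gives V = (1/n) * R^(2/3) * S^(1/2).
First, compute R^(2/3) = 1.19^(2/3) = 1.123.
Next, S^(1/2) = 0.0064^(1/2) = 0.08.
Then 1/n = 1/0.038 = 26.32.
V = 26.32 * 1.123 * 0.08 = 2.3641 m/s.

2.3641


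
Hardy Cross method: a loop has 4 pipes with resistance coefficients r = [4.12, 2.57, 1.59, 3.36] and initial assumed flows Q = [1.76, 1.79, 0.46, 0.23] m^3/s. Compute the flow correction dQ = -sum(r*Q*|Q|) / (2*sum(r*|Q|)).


Numerator terms (r*Q*|Q|): 4.12*1.76*|1.76| = 12.7621; 2.57*1.79*|1.79| = 8.2345; 1.59*0.46*|0.46| = 0.3364; 3.36*0.23*|0.23| = 0.1777.
Sum of numerator = 21.5108.
Denominator terms (r*|Q|): 4.12*|1.76| = 7.2512; 2.57*|1.79| = 4.6003; 1.59*|0.46| = 0.7314; 3.36*|0.23| = 0.7728.
2 * sum of denominator = 2 * 13.3557 = 26.7114.
dQ = -21.5108 / 26.7114 = -0.8053 m^3/s.

-0.8053


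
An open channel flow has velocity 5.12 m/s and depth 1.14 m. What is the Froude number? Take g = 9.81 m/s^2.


The Froude number is defined as Fr = V / sqrt(g*y).
g*y = 9.81 * 1.14 = 11.1834.
sqrt(g*y) = sqrt(11.1834) = 3.3442.
Fr = 5.12 / 3.3442 = 1.531.

1.531


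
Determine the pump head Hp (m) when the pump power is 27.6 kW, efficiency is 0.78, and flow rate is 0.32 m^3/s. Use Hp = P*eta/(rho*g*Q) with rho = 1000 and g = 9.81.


Pump head formula: Hp = P * eta / (rho * g * Q).
Numerator: P * eta = 27.6 * 1000 * 0.78 = 21528.0 W.
Denominator: rho * g * Q = 1000 * 9.81 * 0.32 = 3139.2.
Hp = 21528.0 / 3139.2 = 6.86 m.

6.86


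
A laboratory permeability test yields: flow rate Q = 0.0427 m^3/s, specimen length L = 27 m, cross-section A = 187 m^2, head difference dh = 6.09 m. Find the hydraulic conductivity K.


From K = Q*L / (A*dh):
Numerator: Q*L = 0.0427 * 27 = 1.1529.
Denominator: A*dh = 187 * 6.09 = 1138.83.
K = 1.1529 / 1138.83 = 0.001012 m/s.

0.001012


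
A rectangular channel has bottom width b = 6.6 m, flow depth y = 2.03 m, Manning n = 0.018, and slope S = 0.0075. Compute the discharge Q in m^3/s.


For a rectangular channel, the cross-sectional area A = b * y = 6.6 * 2.03 = 13.4 m^2.
The wetted perimeter P = b + 2y = 6.6 + 2*2.03 = 10.66 m.
Hydraulic radius R = A/P = 13.4/10.66 = 1.2568 m.
Velocity V = (1/n)*R^(2/3)*S^(1/2) = (1/0.018)*1.2568^(2/3)*0.0075^(1/2) = 5.6033 m/s.
Discharge Q = A * V = 13.4 * 5.6033 = 75.073 m^3/s.

75.073


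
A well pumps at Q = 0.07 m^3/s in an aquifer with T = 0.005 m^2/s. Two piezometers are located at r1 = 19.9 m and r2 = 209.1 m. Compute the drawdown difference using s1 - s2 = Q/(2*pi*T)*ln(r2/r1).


Thiem equation: s1 - s2 = Q/(2*pi*T) * ln(r2/r1).
ln(r2/r1) = ln(209.1/19.9) = 2.3521.
Q/(2*pi*T) = 0.07 / (2*pi*0.005) = 0.07 / 0.0314 = 2.2282.
s1 - s2 = 2.2282 * 2.3521 = 5.2409 m.

5.2409


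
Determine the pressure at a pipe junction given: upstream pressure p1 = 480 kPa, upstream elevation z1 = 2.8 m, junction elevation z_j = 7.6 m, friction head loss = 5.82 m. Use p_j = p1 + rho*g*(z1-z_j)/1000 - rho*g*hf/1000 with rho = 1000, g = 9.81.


Junction pressure: p_j = p1 + rho*g*(z1 - z_j)/1000 - rho*g*hf/1000.
Elevation term = 1000*9.81*(2.8 - 7.6)/1000 = -47.088 kPa.
Friction term = 1000*9.81*5.82/1000 = 57.094 kPa.
p_j = 480 + -47.088 - 57.094 = 375.82 kPa.

375.82


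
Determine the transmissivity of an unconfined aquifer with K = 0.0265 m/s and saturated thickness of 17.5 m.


Transmissivity is defined as T = K * h.
T = 0.0265 * 17.5
  = 0.4637 m^2/s.

0.4637


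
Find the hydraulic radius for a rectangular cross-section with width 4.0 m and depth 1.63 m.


For a rectangular section:
Flow area A = b * y = 4.0 * 1.63 = 6.52 m^2.
Wetted perimeter P = b + 2y = 4.0 + 2*1.63 = 7.26 m.
Hydraulic radius R = A/P = 6.52 / 7.26 = 0.8981 m.

0.8981


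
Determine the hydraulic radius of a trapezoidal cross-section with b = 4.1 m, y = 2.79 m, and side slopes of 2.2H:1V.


For a trapezoidal section with side slope z:
A = (b + z*y)*y = (4.1 + 2.2*2.79)*2.79 = 28.564 m^2.
P = b + 2*y*sqrt(1 + z^2) = 4.1 + 2*2.79*sqrt(1 + 2.2^2) = 17.585 m.
R = A/P = 28.564 / 17.585 = 1.6244 m.

1.6244


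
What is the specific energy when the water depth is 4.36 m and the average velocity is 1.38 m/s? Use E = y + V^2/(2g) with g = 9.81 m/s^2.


Specific energy E = y + V^2/(2g).
Velocity head = V^2/(2g) = 1.38^2 / (2*9.81) = 1.9044 / 19.62 = 0.0971 m.
E = 4.36 + 0.0971 = 4.4571 m.

4.4571


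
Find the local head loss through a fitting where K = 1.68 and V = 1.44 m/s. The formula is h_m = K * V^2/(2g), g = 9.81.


Minor loss formula: h_m = K * V^2/(2g).
V^2 = 1.44^2 = 2.0736.
V^2/(2g) = 2.0736 / 19.62 = 0.1057 m.
h_m = 1.68 * 0.1057 = 0.1776 m.

0.1776


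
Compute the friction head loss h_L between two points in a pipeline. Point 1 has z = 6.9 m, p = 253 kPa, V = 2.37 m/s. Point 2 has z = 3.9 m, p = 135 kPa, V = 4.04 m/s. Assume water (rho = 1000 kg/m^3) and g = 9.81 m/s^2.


Total head at each section: H = z + p/(rho*g) + V^2/(2g).
H1 = 6.9 + 253*1000/(1000*9.81) + 2.37^2/(2*9.81)
   = 6.9 + 25.79 + 0.2863
   = 32.976 m.
H2 = 3.9 + 135*1000/(1000*9.81) + 4.04^2/(2*9.81)
   = 3.9 + 13.761 + 0.8319
   = 18.493 m.
h_L = H1 - H2 = 32.976 - 18.493 = 14.483 m.

14.483


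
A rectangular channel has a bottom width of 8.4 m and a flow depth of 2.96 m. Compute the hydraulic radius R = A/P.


For a rectangular section:
Flow area A = b * y = 8.4 * 2.96 = 24.86 m^2.
Wetted perimeter P = b + 2y = 8.4 + 2*2.96 = 14.32 m.
Hydraulic radius R = A/P = 24.86 / 14.32 = 1.7363 m.

1.7363


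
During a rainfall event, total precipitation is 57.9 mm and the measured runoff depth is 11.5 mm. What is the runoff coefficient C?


The runoff coefficient C = runoff depth / rainfall depth.
C = 11.5 / 57.9
  = 0.1986.

0.1986


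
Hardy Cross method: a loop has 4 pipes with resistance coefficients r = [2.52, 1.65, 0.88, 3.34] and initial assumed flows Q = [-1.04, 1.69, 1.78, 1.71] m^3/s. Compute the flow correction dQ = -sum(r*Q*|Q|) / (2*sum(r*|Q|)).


Numerator terms (r*Q*|Q|): 2.52*-1.04*|-1.04| = -2.7256; 1.65*1.69*|1.69| = 4.7126; 0.88*1.78*|1.78| = 2.7882; 3.34*1.71*|1.71| = 9.7665.
Sum of numerator = 14.5416.
Denominator terms (r*|Q|): 2.52*|-1.04| = 2.6208; 1.65*|1.69| = 2.7885; 0.88*|1.78| = 1.5664; 3.34*|1.71| = 5.7114.
2 * sum of denominator = 2 * 12.6871 = 25.3742.
dQ = -14.5416 / 25.3742 = -0.5731 m^3/s.

-0.5731


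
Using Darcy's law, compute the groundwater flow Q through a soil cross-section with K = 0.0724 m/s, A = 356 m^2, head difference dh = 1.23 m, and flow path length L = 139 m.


Darcy's law: Q = K * A * i, where i = dh/L.
Hydraulic gradient i = 1.23 / 139 = 0.008849.
Q = 0.0724 * 356 * 0.008849
  = 0.2281 m^3/s.

0.2281


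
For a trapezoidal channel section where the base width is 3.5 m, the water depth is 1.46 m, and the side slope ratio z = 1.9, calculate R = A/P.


For a trapezoidal section with side slope z:
A = (b + z*y)*y = (3.5 + 1.9*1.46)*1.46 = 9.16 m^2.
P = b + 2*y*sqrt(1 + z^2) = 3.5 + 2*1.46*sqrt(1 + 1.9^2) = 9.77 m.
R = A/P = 9.16 / 9.77 = 0.9376 m.

0.9376


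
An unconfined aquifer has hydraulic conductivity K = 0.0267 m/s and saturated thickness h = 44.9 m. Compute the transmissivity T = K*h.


Transmissivity is defined as T = K * h.
T = 0.0267 * 44.9
  = 1.1988 m^2/s.

1.1988


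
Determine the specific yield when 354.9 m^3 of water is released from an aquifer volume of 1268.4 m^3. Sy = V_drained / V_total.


Specific yield Sy = Volume drained / Total volume.
Sy = 354.9 / 1268.4
   = 0.2798.

0.2798


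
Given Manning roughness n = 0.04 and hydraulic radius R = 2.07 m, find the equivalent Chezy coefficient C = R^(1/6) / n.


The Chezy coefficient relates to Manning's n through C = R^(1/6) / n.
R^(1/6) = 2.07^(1/6) = 1.128916.
C = 1.128916 / 0.04 = 28.22 m^(1/2)/s.

28.22


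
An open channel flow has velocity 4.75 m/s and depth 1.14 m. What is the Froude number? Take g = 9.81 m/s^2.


The Froude number is defined as Fr = V / sqrt(g*y).
g*y = 9.81 * 1.14 = 11.1834.
sqrt(g*y) = sqrt(11.1834) = 3.3442.
Fr = 4.75 / 3.3442 = 1.4204.

1.4204


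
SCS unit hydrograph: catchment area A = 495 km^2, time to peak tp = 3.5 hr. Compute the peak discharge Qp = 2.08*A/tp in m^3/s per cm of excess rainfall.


SCS formula: Qp = 2.08 * A / tp.
Qp = 2.08 * 495 / 3.5
   = 1029.6 / 3.5
   = 294.17 m^3/s per cm.

294.17


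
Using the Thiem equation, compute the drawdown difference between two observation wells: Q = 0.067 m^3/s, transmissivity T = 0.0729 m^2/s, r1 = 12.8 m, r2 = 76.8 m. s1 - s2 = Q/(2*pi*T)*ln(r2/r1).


Thiem equation: s1 - s2 = Q/(2*pi*T) * ln(r2/r1).
ln(r2/r1) = ln(76.8/12.8) = 1.7918.
Q/(2*pi*T) = 0.067 / (2*pi*0.0729) = 0.067 / 0.458 = 0.1463.
s1 - s2 = 0.1463 * 1.7918 = 0.2621 m.

0.2621


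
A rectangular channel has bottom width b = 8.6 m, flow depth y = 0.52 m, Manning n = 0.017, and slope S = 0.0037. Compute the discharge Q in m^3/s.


For a rectangular channel, the cross-sectional area A = b * y = 8.6 * 0.52 = 4.47 m^2.
The wetted perimeter P = b + 2y = 8.6 + 2*0.52 = 9.64 m.
Hydraulic radius R = A/P = 4.47/9.64 = 0.4639 m.
Velocity V = (1/n)*R^(2/3)*S^(1/2) = (1/0.017)*0.4639^(2/3)*0.0037^(1/2) = 2.1442 m/s.
Discharge Q = A * V = 4.47 * 2.1442 = 9.589 m^3/s.

9.589


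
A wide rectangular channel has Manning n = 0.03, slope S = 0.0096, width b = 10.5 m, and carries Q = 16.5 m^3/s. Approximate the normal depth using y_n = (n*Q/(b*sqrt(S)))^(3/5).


We use the wide-channel approximation y_n = (n*Q/(b*sqrt(S)))^(3/5).
sqrt(S) = sqrt(0.0096) = 0.09798.
Numerator: n*Q = 0.03 * 16.5 = 0.495.
Denominator: b*sqrt(S) = 10.5 * 0.09798 = 1.02879.
arg = 0.4811.
y_n = 0.4811^(3/5) = 0.6447 m.

0.6447


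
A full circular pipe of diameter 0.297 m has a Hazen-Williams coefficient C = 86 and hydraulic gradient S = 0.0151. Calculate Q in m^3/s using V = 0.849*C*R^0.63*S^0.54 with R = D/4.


For a full circular pipe, R = D/4 = 0.297/4 = 0.0742 m.
V = 0.849 * 86 * 0.0742^0.63 * 0.0151^0.54
  = 0.849 * 86 * 0.19433 * 0.103908
  = 1.4743 m/s.
Pipe area A = pi*D^2/4 = pi*0.297^2/4 = 0.0693 m^2.
Q = A * V = 0.0693 * 1.4743 = 0.1021 m^3/s.

0.1021


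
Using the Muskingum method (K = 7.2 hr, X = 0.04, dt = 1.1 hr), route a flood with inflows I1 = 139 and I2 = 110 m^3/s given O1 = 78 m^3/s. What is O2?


Muskingum coefficients:
denom = 2*K*(1-X) + dt = 2*7.2*(1-0.04) + 1.1 = 14.924.
C0 = (dt - 2*K*X)/denom = (1.1 - 2*7.2*0.04)/14.924 = 0.0351.
C1 = (dt + 2*K*X)/denom = (1.1 + 2*7.2*0.04)/14.924 = 0.1123.
C2 = (2*K*(1-X) - dt)/denom = 0.8526.
O2 = C0*I2 + C1*I1 + C2*O1
   = 0.0351*110 + 0.1123*139 + 0.8526*78
   = 85.97 m^3/s.

85.97


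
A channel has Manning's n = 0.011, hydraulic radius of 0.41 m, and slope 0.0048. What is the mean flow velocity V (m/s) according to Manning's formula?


Manning's equation gives V = (1/n) * R^(2/3) * S^(1/2).
First, compute R^(2/3) = 0.41^(2/3) = 0.5519.
Next, S^(1/2) = 0.0048^(1/2) = 0.069282.
Then 1/n = 1/0.011 = 90.91.
V = 90.91 * 0.5519 * 0.069282 = 3.476 m/s.

3.476


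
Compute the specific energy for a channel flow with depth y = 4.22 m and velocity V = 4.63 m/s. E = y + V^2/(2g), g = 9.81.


Specific energy E = y + V^2/(2g).
Velocity head = V^2/(2g) = 4.63^2 / (2*9.81) = 21.4369 / 19.62 = 1.0926 m.
E = 4.22 + 1.0926 = 5.3126 m.

5.3126


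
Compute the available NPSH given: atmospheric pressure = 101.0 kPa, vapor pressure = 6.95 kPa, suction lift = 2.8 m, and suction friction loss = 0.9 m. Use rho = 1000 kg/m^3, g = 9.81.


NPSHa = p_atm/(rho*g) - z_s - hf_s - p_vap/(rho*g).
p_atm/(rho*g) = 101.0*1000 / (1000*9.81) = 10.296 m.
p_vap/(rho*g) = 6.95*1000 / (1000*9.81) = 0.708 m.
NPSHa = 10.296 - 2.8 - 0.9 - 0.708
      = 5.89 m.

5.89


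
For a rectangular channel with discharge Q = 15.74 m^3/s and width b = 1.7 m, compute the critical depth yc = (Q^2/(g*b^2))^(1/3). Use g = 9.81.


Using yc = (Q^2 / (g * b^2))^(1/3):
Q^2 = 15.74^2 = 247.75.
g * b^2 = 9.81 * 1.7^2 = 9.81 * 2.89 = 28.35.
Q^2 / (g*b^2) = 247.75 / 28.35 = 8.739.
yc = 8.739^(1/3) = 2.0597 m.

2.0597


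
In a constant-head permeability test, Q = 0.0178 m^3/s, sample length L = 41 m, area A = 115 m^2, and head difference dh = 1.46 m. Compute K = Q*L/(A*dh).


From K = Q*L / (A*dh):
Numerator: Q*L = 0.0178 * 41 = 0.7298.
Denominator: A*dh = 115 * 1.46 = 167.9.
K = 0.7298 / 167.9 = 0.004347 m/s.

0.004347


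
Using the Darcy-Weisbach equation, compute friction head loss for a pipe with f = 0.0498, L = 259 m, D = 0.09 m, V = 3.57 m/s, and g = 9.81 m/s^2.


Darcy-Weisbach equation: h_f = f * (L/D) * V^2/(2g).
f * L/D = 0.0498 * 259/0.09 = 143.3133.
V^2/(2g) = 3.57^2 / (2*9.81) = 12.7449 / 19.62 = 0.6496 m.
h_f = 143.3133 * 0.6496 = 93.095 m.

93.095


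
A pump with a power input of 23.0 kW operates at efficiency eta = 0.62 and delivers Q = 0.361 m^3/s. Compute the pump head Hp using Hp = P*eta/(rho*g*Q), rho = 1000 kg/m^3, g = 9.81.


Pump head formula: Hp = P * eta / (rho * g * Q).
Numerator: P * eta = 23.0 * 1000 * 0.62 = 14260.0 W.
Denominator: rho * g * Q = 1000 * 9.81 * 0.361 = 3541.41.
Hp = 14260.0 / 3541.41 = 4.03 m.

4.03


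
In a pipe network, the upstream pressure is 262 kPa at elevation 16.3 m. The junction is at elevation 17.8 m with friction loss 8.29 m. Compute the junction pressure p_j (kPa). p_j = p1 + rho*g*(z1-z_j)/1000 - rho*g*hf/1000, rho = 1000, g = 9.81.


Junction pressure: p_j = p1 + rho*g*(z1 - z_j)/1000 - rho*g*hf/1000.
Elevation term = 1000*9.81*(16.3 - 17.8)/1000 = -14.715 kPa.
Friction term = 1000*9.81*8.29/1000 = 81.325 kPa.
p_j = 262 + -14.715 - 81.325 = 165.96 kPa.

165.96


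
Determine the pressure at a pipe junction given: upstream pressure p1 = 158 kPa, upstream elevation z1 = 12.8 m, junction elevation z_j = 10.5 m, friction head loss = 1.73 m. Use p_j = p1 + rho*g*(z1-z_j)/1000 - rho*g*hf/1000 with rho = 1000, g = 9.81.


Junction pressure: p_j = p1 + rho*g*(z1 - z_j)/1000 - rho*g*hf/1000.
Elevation term = 1000*9.81*(12.8 - 10.5)/1000 = 22.563 kPa.
Friction term = 1000*9.81*1.73/1000 = 16.971 kPa.
p_j = 158 + 22.563 - 16.971 = 163.59 kPa.

163.59


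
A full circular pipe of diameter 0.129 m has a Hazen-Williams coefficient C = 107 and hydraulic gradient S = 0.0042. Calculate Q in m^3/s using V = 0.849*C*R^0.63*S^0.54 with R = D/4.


For a full circular pipe, R = D/4 = 0.129/4 = 0.0323 m.
V = 0.849 * 107 * 0.0323^0.63 * 0.0042^0.54
  = 0.849 * 107 * 0.114914 * 0.052066
  = 0.5435 m/s.
Pipe area A = pi*D^2/4 = pi*0.129^2/4 = 0.0131 m^2.
Q = A * V = 0.0131 * 0.5435 = 0.0071 m^3/s.

0.0071


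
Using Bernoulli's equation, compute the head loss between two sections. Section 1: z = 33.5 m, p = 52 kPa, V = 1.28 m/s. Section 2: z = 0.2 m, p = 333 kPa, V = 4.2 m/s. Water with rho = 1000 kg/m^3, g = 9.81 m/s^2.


Total head at each section: H = z + p/(rho*g) + V^2/(2g).
H1 = 33.5 + 52*1000/(1000*9.81) + 1.28^2/(2*9.81)
   = 33.5 + 5.301 + 0.0835
   = 38.884 m.
H2 = 0.2 + 333*1000/(1000*9.81) + 4.2^2/(2*9.81)
   = 0.2 + 33.945 + 0.8991
   = 35.044 m.
h_L = H1 - H2 = 38.884 - 35.044 = 3.84 m.

3.84


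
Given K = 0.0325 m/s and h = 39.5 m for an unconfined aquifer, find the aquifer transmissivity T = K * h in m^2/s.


Transmissivity is defined as T = K * h.
T = 0.0325 * 39.5
  = 1.2837 m^2/s.

1.2837
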